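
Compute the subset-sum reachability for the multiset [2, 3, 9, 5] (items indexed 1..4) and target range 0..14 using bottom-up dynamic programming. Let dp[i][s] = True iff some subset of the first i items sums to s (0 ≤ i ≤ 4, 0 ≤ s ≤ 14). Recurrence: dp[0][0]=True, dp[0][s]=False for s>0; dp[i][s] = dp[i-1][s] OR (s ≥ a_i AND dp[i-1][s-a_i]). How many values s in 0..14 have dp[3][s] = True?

i\s   0   1   2   3   4   5   6   7   8   9  10  11  12  13  14
  0   T   F   F   F   F   F   F   F   F   F   F   F   F   F   F
  1   T   F   T   F   F   F   F   F   F   F   F   F   F   F   F
  2   T   F   T   T   F   T   F   F   F   F   F   F   F   F   F
  3   T   F   T   T   F   T   F   F   F   T   F   T   T   F   T
  4   T   F   T   T   F   T   F   T   T   T   T   T   T   F   T

8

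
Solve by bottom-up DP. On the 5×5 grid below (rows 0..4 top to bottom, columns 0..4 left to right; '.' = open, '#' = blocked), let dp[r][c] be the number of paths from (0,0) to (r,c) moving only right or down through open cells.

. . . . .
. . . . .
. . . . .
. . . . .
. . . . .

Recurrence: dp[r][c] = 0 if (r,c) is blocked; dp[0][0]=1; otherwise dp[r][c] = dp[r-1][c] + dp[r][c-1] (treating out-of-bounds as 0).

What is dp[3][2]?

10

r\c   0   1   2   3   4
  0   1   1   1   1   1
  1   1   2   3   4   5
  2   1   3   6  10  15
  3   1   4  10  20  35
  4   1   5  15  35  70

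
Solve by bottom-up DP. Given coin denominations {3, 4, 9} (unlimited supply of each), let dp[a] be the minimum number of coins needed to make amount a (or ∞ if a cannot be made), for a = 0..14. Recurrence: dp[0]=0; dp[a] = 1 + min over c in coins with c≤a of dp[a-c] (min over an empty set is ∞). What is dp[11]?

3

 a  0  1  2  3  4  5  6  7  8  9 10 11 12 13 14
dp  0  -  -  1  1  -  2  2  2  1  3  3  2  2  4
(- denotes ∞ / unreachable)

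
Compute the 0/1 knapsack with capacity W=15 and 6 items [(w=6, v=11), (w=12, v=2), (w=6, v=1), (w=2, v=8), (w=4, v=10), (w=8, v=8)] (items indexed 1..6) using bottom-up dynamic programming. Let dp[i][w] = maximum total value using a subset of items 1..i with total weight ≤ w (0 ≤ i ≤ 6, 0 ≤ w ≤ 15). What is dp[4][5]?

8

i\w   0   1   2   3   4   5   6   7   8   9  10  11  12  13  14  15
  0   0   0   0   0   0   0   0   0   0   0   0   0   0   0   0   0
  1   0   0   0   0   0   0  11  11  11  11  11  11  11  11  11  11
  2   0   0   0   0   0   0  11  11  11  11  11  11  11  11  11  11
  3   0   0   0   0   0   0  11  11  11  11  11  11  12  12  12  12
  4   0   0   8   8   8   8  11  11  19  19  19  19  19  19  20  20
  5   0   0   8   8  10  10  18  18  19  19  21  21  29  29  29  29
  6   0   0   8   8  10  10  18  18  19  19  21  21  29  29  29  29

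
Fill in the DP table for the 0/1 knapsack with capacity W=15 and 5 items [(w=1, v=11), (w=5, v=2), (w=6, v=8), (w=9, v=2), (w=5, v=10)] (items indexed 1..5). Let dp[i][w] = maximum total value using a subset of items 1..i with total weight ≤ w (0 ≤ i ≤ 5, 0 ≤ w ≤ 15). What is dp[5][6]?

21

i\w   0   1   2   3   4   5   6   7   8   9  10  11  12  13  14  15
  0   0   0   0   0   0   0   0   0   0   0   0   0   0   0   0   0
  1   0  11  11  11  11  11  11  11  11  11  11  11  11  11  11  11
  2   0  11  11  11  11  11  13  13  13  13  13  13  13  13  13  13
  3   0  11  11  11  11  11  13  19  19  19  19  19  21  21  21  21
  4   0  11  11  11  11  11  13  19  19  19  19  19  21  21  21  21
  5   0  11  11  11  11  11  21  21  21  21  21  23  29  29  29  29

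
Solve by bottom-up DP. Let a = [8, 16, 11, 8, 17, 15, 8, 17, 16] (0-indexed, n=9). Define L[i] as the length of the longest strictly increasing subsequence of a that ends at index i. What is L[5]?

3

   i    0    1    2    3    4    5    6    7    8
a[i]    8   16   11    8   17   15    8   17   16
L[i]    1    2    2    1    3    3    1    4    4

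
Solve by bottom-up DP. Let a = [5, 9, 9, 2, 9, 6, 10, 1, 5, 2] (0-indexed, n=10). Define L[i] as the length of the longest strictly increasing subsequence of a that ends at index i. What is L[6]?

   i    0    1    2    3    4    5    6    7    8    9
a[i]    5    9    9    2    9    6   10    1    5    2
L[i]    1    2    2    1    2    2    3    1    2    2

3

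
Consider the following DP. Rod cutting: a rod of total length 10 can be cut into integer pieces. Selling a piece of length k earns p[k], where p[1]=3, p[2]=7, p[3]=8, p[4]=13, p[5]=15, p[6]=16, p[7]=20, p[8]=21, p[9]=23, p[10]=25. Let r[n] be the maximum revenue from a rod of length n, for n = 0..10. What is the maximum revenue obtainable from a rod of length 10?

35

   n    0    1    2    3    4    5    6    7    8    9   10
r[n]    0    3    7   10   14   17   21   24   28   31   35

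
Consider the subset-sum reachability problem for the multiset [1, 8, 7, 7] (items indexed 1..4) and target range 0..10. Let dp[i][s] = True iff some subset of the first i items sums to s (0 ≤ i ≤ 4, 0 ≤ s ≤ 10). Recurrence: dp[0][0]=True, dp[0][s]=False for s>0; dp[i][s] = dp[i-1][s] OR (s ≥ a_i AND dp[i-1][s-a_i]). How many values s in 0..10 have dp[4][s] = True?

i\s   0   1   2   3   4   5   6   7   8   9  10
  0   T   F   F   F   F   F   F   F   F   F   F
  1   T   T   F   F   F   F   F   F   F   F   F
  2   T   T   F   F   F   F   F   F   T   T   F
  3   T   T   F   F   F   F   F   T   T   T   F
  4   T   T   F   F   F   F   F   T   T   T   F

5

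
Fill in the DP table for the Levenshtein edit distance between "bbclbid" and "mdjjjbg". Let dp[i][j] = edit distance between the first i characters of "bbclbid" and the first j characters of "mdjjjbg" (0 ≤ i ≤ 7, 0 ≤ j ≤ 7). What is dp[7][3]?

7

   ''  m  d  j  j  j  b  g
''  0  1  2  3  4  5  6  7
 b  1  1  2  3  4  5  5  6
 b  2  2  2  3  4  5  5  6
 c  3  3  3  3  4  5  6  6
 l  4  4  4  4  4  5  6  7
 b  5  5  5  5  5  5  5  6
 i  6  6  6  6  6  6  6  6
 d  7  7  6  7  7  7  7  7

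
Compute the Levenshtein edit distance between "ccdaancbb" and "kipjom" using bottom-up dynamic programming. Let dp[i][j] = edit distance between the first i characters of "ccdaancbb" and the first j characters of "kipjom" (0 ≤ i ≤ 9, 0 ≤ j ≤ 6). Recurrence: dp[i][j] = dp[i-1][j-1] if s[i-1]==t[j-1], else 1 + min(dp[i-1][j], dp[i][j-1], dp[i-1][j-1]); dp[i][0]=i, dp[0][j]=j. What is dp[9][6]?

   ''  k  i  p  j  o  m
''  0  1  2  3  4  5  6
 c  1  1  2  3  4  5  6
 c  2  2  2  3  4  5  6
 d  3  3  3  3  4  5  6
 a  4  4  4  4  4  5  6
 a  5  5  5  5  5  5  6
 n  6  6  6  6  6  6  6
 c  7  7  7  7  7  7  7
 b  8  8  8  8  8  8  8
 b  9  9  9  9  9  9  9

9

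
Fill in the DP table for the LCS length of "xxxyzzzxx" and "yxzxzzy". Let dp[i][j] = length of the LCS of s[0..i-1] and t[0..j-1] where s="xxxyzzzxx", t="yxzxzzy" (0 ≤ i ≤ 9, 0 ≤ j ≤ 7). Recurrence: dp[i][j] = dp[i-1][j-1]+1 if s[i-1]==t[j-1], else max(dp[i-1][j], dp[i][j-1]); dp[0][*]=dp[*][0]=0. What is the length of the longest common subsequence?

4

   ''  y  x  z  x  z  z  y
''  0  0  0  0  0  0  0  0
 x  0  0  1  1  1  1  1  1
 x  0  0  1  1  2  2  2  2
 x  0  0  1  1  2  2  2  2
 y  0  1  1  1  2  2  2  3
 z  0  1  1  2  2  3  3  3
 z  0  1  1  2  2  3  4  4
 z  0  1  1  2  2  3  4  4
 x  0  1  2  2  3  3  4  4
 x  0  1  2  2  3  3  4  4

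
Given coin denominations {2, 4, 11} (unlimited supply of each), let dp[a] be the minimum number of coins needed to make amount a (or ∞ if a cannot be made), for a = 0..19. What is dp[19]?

 a  0  1  2  3  4  5  6  7  8  9 10 11 12 13 14 15 16 17 18 19
dp  0  -  1  -  1  -  2  -  2  -  3  1  3  2  4  2  4  3  5  3
(- denotes ∞ / unreachable)

3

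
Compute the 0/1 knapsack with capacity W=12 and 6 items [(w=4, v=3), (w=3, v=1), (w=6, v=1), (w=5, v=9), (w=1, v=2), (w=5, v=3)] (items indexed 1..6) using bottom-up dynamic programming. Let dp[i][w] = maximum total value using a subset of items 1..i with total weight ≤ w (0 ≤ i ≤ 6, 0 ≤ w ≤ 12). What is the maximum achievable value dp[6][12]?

i\w   0   1   2   3   4   5   6   7   8   9  10  11  12
  0   0   0   0   0   0   0   0   0   0   0   0   0   0
  1   0   0   0   0   3   3   3   3   3   3   3   3   3
  2   0   0   0   1   3   3   3   4   4   4   4   4   4
  3   0   0   0   1   3   3   3   4   4   4   4   4   4
  4   0   0   0   1   3   9   9   9  10  12  12  12  13
  5   0   2   2   2   3   9  11  11  11  12  14  14  14
  6   0   2   2   2   3   9  11  11  11  12  14  14  14

14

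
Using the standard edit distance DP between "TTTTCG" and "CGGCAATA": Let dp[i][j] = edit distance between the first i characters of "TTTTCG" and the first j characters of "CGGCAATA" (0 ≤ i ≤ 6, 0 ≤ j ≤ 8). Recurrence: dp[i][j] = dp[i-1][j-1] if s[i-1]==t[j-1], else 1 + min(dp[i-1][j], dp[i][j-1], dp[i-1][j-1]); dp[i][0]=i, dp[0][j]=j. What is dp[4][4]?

   ''  C  G  G  C  A  A  T  A
''  0  1  2  3  4  5  6  7  8
 T  1  1  2  3  4  5  6  6  7
 T  2  2  2  3  4  5  6  6  7
 T  3  3  3  3  4  5  6  6  7
 T  4  4  4  4  4  5  6  6  7
 C  5  4  5  5  4  5  6  7  7
 G  6  5  4  5  5  5  6  7  8

4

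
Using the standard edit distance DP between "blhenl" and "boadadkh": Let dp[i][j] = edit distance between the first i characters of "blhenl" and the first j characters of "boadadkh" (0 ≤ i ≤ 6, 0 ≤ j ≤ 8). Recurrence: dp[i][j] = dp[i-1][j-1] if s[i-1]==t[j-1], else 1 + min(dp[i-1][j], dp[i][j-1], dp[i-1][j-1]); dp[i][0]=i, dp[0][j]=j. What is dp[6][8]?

   ''  b  o  a  d  a  d  k  h
''  0  1  2  3  4  5  6  7  8
 b  1  0  1  2  3  4  5  6  7
 l  2  1  1  2  3  4  5  6  7
 h  3  2  2  2  3  4  5  6  6
 e  4  3  3  3  3  4  5  6  7
 n  5  4  4  4  4  4  5  6  7
 l  6  5  5  5  5  5  5  6  7

7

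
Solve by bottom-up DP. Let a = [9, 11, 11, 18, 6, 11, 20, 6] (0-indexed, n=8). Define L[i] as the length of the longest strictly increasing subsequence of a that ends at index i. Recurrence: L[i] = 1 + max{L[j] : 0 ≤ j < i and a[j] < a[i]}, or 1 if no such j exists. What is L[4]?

   i    0    1    2    3    4    5    6    7
a[i]    9   11   11   18    6   11   20    6
L[i]    1    2    2    3    1    2    4    1

1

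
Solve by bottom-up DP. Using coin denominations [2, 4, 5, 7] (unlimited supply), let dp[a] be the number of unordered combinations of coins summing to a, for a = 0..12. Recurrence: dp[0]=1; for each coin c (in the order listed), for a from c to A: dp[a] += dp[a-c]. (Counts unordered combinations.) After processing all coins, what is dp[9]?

after  coin     0     1     2     3     4     5     6     7     8     9    10    11    12
          2     1     0     1     0     1     0     1     0     1     0     1     0     1
          4     1     0     1     0     2     0     2     0     3     0     3     0     4
          5     1     0     1     0     2     1     2     1     3     2     4     2     5
          7     1     0     1     0     2     1     2     2     3     3     4     4     6

3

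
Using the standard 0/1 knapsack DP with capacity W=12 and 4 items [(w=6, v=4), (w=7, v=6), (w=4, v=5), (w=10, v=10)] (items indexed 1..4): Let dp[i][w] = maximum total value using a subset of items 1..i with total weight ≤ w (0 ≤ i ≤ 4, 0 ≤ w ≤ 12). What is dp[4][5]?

i\w   0   1   2   3   4   5   6   7   8   9  10  11  12
  0   0   0   0   0   0   0   0   0   0   0   0   0   0
  1   0   0   0   0   0   0   4   4   4   4   4   4   4
  2   0   0   0   0   0   0   4   6   6   6   6   6   6
  3   0   0   0   0   5   5   5   6   6   6   9  11  11
  4   0   0   0   0   5   5   5   6   6   6  10  11  11

5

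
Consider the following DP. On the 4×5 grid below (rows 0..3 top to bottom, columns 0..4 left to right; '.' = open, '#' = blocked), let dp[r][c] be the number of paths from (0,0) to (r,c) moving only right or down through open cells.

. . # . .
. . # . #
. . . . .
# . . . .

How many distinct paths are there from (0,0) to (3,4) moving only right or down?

r\c   0   1   2   3   4
  0   1   1   0   0   0
  1   1   2   0   0   0
  2   1   3   3   3   3
  3   0   3   6   9  12

12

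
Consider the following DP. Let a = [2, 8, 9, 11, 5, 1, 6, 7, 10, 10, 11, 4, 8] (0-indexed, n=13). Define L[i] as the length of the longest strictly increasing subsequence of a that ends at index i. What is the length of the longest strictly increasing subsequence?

6

   i    0    1    2    3    4    5    6    7    8    9   10   11   12
a[i]    2    8    9   11    5    1    6    7   10   10   11    4    8
L[i]    1    2    3    4    2    1    3    4    5    5    6    2    5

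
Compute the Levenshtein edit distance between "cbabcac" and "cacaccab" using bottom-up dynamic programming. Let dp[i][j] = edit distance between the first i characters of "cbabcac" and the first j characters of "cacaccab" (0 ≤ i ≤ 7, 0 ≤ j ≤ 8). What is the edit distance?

4

   ''  c  a  c  a  c  c  a  b
''  0  1  2  3  4  5  6  7  8
 c  1  0  1  2  3  4  5  6  7
 b  2  1  1  2  3  4  5  6  6
 a  3  2  1  2  2  3  4  5  6
 b  4  3  2  2  3  3  4  5  5
 c  5  4  3  2  3  3  3  4  5
 a  6  5  4  3  2  3  4  3  4
 c  7  6  5  4  3  2  3  4  4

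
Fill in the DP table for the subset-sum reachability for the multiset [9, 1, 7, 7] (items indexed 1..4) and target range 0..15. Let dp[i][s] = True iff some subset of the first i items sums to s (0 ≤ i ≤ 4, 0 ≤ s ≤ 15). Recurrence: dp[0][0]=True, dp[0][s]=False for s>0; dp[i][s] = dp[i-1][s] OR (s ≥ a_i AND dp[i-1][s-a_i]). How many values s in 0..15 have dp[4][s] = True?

i\s   0   1   2   3   4   5   6   7   8   9  10  11  12  13  14  15
  0   T   F   F   F   F   F   F   F   F   F   F   F   F   F   F   F
  1   T   F   F   F   F   F   F   F   F   T   F   F   F   F   F   F
  2   T   T   F   F   F   F   F   F   F   T   T   F   F   F   F   F
  3   T   T   F   F   F   F   F   T   T   T   T   F   F   F   F   F
  4   T   T   F   F   F   F   F   T   T   T   T   F   F   F   T   T

8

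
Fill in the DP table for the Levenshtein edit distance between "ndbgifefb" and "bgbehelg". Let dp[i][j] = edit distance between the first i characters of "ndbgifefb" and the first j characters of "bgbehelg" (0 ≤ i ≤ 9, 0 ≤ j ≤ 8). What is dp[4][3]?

3

   ''  b  g  b  e  h  e  l  g
''  0  1  2  3  4  5  6  7  8
 n  1  1  2  3  4  5  6  7  8
 d  2  2  2  3  4  5  6  7  8
 b  3  2  3  2  3  4  5  6  7
 g  4  3  2  3  3  4  5  6  6
 i  5  4  3  3  4  4  5  6  7
 f  6  5  4  4  4  5  5  6  7
 e  7  6  5  5  4  5  5  6  7
 f  8  7  6  6  5  5  6  6  7
 b  9  8  7  6  6  6  6  7  7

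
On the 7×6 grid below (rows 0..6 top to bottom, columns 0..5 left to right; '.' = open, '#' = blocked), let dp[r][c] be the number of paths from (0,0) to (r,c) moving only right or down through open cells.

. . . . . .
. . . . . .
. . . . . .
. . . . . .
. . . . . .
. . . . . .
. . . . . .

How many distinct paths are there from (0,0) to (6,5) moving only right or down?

r\c   0   1   2   3   4   5
  0   1   1   1   1   1   1
  1   1   2   3   4   5   6
  2   1   3   6  10  15  21
  3   1   4  10  20  35  56
  4   1   5  15  35  70 126
  5   1   6  21  56 126 252
  6   1   7  28  84 210 462

462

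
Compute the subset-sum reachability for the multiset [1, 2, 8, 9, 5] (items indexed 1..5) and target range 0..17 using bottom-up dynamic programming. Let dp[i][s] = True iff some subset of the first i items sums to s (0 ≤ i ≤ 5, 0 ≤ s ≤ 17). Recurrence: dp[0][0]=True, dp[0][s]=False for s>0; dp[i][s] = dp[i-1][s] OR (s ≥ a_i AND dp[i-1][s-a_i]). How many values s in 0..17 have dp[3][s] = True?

i\s   0   1   2   3   4   5   6   7   8   9  10  11  12  13  14  15  16  17
  0   T   F   F   F   F   F   F   F   F   F   F   F   F   F   F   F   F   F
  1   T   T   F   F   F   F   F   F   F   F   F   F   F   F   F   F   F   F
  2   T   T   T   T   F   F   F   F   F   F   F   F   F   F   F   F   F   F
  3   T   T   T   T   F   F   F   F   T   T   T   T   F   F   F   F   F   F
  4   T   T   T   T   F   F   F   F   T   T   T   T   T   F   F   F   F   T
  5   T   T   T   T   F   T   T   T   T   T   T   T   T   T   T   T   T   T

8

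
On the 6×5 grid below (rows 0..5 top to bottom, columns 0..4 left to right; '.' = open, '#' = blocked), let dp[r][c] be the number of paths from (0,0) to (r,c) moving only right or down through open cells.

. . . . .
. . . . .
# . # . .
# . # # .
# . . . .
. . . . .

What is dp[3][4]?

9

r\c   0   1   2   3   4
  0   1   1   1   1   1
  1   1   2   3   4   5
  2   0   2   0   4   9
  3   0   2   0   0   9
  4   0   2   2   2  11
  5   0   2   4   6  17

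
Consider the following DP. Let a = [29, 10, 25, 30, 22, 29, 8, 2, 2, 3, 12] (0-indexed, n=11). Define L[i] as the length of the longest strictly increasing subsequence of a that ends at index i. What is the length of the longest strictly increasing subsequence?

   i    0    1    2    3    4    5    6    7    8    9   10
a[i]   29   10   25   30   22   29    8    2    2    3   12
L[i]    1    1    2    3    2    3    1    1    1    2    3

3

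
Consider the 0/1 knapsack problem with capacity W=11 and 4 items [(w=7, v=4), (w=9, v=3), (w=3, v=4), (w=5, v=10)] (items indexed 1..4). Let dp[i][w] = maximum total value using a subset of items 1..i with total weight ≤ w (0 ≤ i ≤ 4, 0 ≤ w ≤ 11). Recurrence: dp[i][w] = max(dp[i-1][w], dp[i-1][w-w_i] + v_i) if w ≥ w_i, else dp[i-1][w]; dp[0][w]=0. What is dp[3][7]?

4

i\w   0   1   2   3   4   5   6   7   8   9  10  11
  0   0   0   0   0   0   0   0   0   0   0   0   0
  1   0   0   0   0   0   0   0   4   4   4   4   4
  2   0   0   0   0   0   0   0   4   4   4   4   4
  3   0   0   0   4   4   4   4   4   4   4   8   8
  4   0   0   0   4   4  10  10  10  14  14  14  14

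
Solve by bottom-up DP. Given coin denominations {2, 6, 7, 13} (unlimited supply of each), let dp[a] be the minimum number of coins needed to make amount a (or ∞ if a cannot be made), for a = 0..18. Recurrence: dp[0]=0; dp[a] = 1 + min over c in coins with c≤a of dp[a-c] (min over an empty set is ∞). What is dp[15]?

2

 a  0  1  2  3  4  5  6  7  8  9 10 11 12 13 14 15 16 17 18
dp  0  -  1  -  2  -  1  1  2  2  3  3  2  1  2  2  3  3  3
(- denotes ∞ / unreachable)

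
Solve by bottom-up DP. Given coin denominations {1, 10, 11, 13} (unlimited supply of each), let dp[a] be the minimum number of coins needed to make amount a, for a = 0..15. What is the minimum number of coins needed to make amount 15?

 a  0  1  2  3  4  5  6  7  8  9 10 11 12 13 14 15
dp  0  1  2  3  4  5  6  7  8  9  1  1  2  1  2  3

3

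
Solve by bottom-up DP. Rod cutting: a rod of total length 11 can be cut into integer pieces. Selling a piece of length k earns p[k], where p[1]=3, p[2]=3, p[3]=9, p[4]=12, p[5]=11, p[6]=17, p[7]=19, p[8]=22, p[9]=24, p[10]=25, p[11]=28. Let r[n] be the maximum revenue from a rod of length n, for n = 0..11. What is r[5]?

   n    0    1    2    3    4    5    6    7    8    9   10   11
r[n]    0    3    6    9   12   15   18   21   24   27   30   33

15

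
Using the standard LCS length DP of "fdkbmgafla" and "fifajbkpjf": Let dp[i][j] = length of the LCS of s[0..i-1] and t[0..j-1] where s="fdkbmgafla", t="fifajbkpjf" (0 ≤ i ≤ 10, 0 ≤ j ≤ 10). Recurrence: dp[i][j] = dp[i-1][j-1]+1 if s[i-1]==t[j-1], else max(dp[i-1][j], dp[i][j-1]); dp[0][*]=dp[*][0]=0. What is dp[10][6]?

   ''  f  i  f  a  j  b  k  p  j  f
''  0  0  0  0  0  0  0  0  0  0  0
 f  0  1  1  1  1  1  1  1  1  1  1
 d  0  1  1  1  1  1  1  1  1  1  1
 k  0  1  1  1  1  1  1  2  2  2  2
 b  0  1  1  1  1  1  2  2  2  2  2
 m  0  1  1  1  1  1  2  2  2  2  2
 g  0  1  1  1  1  1  2  2  2  2  2
 a  0  1  1  1  2  2  2  2  2  2  2
 f  0  1  1  2  2  2  2  2  2  2  3
 l  0  1  1  2  2  2  2  2  2  2  3
 a  0  1  1  2  3  3  3  3  3  3  3

3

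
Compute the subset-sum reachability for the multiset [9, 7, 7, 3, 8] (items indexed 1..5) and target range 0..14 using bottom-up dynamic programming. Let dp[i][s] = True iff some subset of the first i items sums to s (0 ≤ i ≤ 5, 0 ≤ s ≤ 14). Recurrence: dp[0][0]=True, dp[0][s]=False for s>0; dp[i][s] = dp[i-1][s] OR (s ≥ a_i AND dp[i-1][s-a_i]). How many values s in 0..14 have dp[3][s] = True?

i\s   0   1   2   3   4   5   6   7   8   9  10  11  12  13  14
  0   T   F   F   F   F   F   F   F   F   F   F   F   F   F   F
  1   T   F   F   F   F   F   F   F   F   T   F   F   F   F   F
  2   T   F   F   F   F   F   F   T   F   T   F   F   F   F   F
  3   T   F   F   F   F   F   F   T   F   T   F   F   F   F   T
  4   T   F   F   T   F   F   F   T   F   T   T   F   T   F   T
  5   T   F   F   T   F   F   F   T   T   T   T   T   T   F   T

4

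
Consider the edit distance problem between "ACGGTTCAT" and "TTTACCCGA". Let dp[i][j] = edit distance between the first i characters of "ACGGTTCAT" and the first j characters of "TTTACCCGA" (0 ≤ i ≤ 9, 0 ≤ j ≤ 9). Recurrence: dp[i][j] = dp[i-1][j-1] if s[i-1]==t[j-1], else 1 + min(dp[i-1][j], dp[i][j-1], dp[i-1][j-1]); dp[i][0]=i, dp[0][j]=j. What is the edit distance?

8

   ''  T  T  T  A  C  C  C  G  A
''  0  1  2  3  4  5  6  7  8  9
 A  1  1  2  3  3  4  5  6  7  8
 C  2  2  2  3  4  3  4  5  6  7
 G  3  3  3  3  4  4  4  5  5  6
 G  4  4  4  4  4  5  5  5  5  6
 T  5  4  4  4  5  5  6  6  6  6
 T  6  5  4  4  5  6  6  7  7  7
 C  7  6  5  5  5  5  6  6  7  8
 A  8  7  6  6  5  6  6  7  7  7
 T  9  8  7  6  6  6  7  7  8  8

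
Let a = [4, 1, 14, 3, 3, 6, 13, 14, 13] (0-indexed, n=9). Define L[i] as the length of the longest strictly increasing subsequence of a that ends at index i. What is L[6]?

4

   i    0    1    2    3    4    5    6    7    8
a[i]    4    1   14    3    3    6   13   14   13
L[i]    1    1    2    2    2    3    4    5    4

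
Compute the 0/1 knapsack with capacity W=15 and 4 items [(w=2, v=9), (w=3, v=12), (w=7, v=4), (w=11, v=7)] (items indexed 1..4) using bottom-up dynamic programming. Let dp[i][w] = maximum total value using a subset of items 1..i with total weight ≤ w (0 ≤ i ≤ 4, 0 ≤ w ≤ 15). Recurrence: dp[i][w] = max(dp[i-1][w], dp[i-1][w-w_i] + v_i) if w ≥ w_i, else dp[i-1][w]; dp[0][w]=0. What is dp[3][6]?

21

i\w   0   1   2   3   4   5   6   7   8   9  10  11  12  13  14  15
  0   0   0   0   0   0   0   0   0   0   0   0   0   0   0   0   0
  1   0   0   9   9   9   9   9   9   9   9   9   9   9   9   9   9
  2   0   0   9  12  12  21  21  21  21  21  21  21  21  21  21  21
  3   0   0   9  12  12  21  21  21  21  21  21  21  25  25  25  25
  4   0   0   9  12  12  21  21  21  21  21  21  21  25  25  25  25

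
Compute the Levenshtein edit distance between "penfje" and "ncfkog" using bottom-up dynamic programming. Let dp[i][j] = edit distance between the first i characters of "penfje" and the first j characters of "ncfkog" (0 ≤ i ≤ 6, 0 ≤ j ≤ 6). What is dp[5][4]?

   ''  n  c  f  k  o  g
''  0  1  2  3  4  5  6
 p  1  1  2  3  4  5  6
 e  2  2  2  3  4  5  6
 n  3  2  3  3  4  5  6
 f  4  3  3  3  4  5  6
 j  5  4  4  4  4  5  6
 e  6  5  5  5  5  5  6

4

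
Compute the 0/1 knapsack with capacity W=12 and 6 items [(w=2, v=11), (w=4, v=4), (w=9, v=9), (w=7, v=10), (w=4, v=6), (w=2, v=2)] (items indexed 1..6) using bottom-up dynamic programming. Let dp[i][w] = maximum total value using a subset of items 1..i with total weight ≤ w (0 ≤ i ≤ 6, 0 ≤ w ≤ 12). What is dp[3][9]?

15

i\w   0   1   2   3   4   5   6   7   8   9  10  11  12
  0   0   0   0   0   0   0   0   0   0   0   0   0   0
  1   0   0  11  11  11  11  11  11  11  11  11  11  11
  2   0   0  11  11  11  11  15  15  15  15  15  15  15
  3   0   0  11  11  11  11  15  15  15  15  15  20  20
  4   0   0  11  11  11  11  15  15  15  21  21  21  21
  5   0   0  11  11  11  11  17  17  17  21  21  21  21
  6   0   0  11  11  13  13  17  17  19  21  21  23  23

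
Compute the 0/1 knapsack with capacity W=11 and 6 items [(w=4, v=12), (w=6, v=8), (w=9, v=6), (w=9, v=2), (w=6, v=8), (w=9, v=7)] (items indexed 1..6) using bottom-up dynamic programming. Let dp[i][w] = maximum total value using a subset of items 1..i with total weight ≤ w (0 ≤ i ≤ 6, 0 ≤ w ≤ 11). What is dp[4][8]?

12

i\w   0   1   2   3   4   5   6   7   8   9  10  11
  0   0   0   0   0   0   0   0   0   0   0   0   0
  1   0   0   0   0  12  12  12  12  12  12  12  12
  2   0   0   0   0  12  12  12  12  12  12  20  20
  3   0   0   0   0  12  12  12  12  12  12  20  20
  4   0   0   0   0  12  12  12  12  12  12  20  20
  5   0   0   0   0  12  12  12  12  12  12  20  20
  6   0   0   0   0  12  12  12  12  12  12  20  20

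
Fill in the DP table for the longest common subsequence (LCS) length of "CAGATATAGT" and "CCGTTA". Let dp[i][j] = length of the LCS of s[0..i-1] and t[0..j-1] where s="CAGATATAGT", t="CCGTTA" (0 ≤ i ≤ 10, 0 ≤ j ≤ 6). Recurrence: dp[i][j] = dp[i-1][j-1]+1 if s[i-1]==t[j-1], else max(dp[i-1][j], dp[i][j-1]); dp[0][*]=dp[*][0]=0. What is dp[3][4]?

2

   ''  C  C  G  T  T  A
''  0  0  0  0  0  0  0
 C  0  1  1  1  1  1  1
 A  0  1  1  1  1  1  2
 G  0  1  1  2  2  2  2
 A  0  1  1  2  2  2  3
 T  0  1  1  2  3  3  3
 A  0  1  1  2  3  3  4
 T  0  1  1  2  3  4  4
 A  0  1  1  2  3  4  5
 G  0  1  1  2  3  4  5
 T  0  1  1  2  3  4  5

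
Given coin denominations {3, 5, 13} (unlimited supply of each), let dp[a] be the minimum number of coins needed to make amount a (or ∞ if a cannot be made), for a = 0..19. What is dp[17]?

5

 a  0  1  2  3  4  5  6  7  8  9 10 11 12 13 14 15 16 17 18 19
dp  0  -  -  1  -  1  2  -  2  3  2  3  4  1  4  3  2  5  2  3
(- denotes ∞ / unreachable)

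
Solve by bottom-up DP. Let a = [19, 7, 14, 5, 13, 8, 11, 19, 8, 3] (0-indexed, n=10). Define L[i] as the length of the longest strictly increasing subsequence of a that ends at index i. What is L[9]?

   i    0    1    2    3    4    5    6    7    8    9
a[i]   19    7   14    5   13    8   11   19    8    3
L[i]    1    1    2    1    2    2    3    4    2    1

1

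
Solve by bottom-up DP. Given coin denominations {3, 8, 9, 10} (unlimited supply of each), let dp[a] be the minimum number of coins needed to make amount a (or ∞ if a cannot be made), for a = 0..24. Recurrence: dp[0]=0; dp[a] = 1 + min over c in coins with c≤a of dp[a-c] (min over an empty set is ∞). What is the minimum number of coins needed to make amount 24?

3

 a  0  1  2  3  4  5  6  7  8  9 10 11 12 13 14 15 16 17 18 19 20 21 22 23 24
dp  0  -  -  1  -  -  2  -  1  1  1  2  2  2  3  3  2  2  2  2  2  3  3  3  3
(- denotes ∞ / unreachable)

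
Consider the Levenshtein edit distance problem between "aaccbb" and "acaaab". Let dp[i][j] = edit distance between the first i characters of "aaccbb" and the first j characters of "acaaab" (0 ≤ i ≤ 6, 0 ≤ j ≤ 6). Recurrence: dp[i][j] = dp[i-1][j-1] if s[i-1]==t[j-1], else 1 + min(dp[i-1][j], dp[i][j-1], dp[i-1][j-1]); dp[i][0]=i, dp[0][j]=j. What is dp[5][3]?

   ''  a  c  a  a  a  b
''  0  1  2  3  4  5  6
 a  1  0  1  2  3  4  5
 a  2  1  1  1  2  3  4
 c  3  2  1  2  2  3  4
 c  4  3  2  2  3  3  4
 b  5  4  3  3  3  4  3
 b  6  5  4  4  4  4  4

3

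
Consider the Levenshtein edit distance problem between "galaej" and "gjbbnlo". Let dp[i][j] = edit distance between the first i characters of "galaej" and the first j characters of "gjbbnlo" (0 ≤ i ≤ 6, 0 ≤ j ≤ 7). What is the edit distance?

   ''  g  j  b  b  n  l  o
''  0  1  2  3  4  5  6  7
 g  1  0  1  2  3  4  5  6
 a  2  1  1  2  3  4  5  6
 l  3  2  2  2  3  4  4  5
 a  4  3  3  3  3  4  5  5
 e  5  4  4  4  4  4  5  6
 j  6  5  4  5  5  5  5  6

6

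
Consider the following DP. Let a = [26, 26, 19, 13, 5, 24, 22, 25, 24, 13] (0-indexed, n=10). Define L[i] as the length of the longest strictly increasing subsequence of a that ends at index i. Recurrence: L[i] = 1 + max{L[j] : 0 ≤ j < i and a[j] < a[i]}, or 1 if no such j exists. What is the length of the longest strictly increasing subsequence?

3

   i    0    1    2    3    4    5    6    7    8    9
a[i]   26   26   19   13    5   24   22   25   24   13
L[i]    1    1    1    1    1    2    2    3    3    2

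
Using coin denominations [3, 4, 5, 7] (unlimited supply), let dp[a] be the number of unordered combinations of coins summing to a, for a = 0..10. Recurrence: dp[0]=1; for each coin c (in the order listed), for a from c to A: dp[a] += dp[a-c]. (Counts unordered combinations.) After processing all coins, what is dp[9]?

2

after  coin     0     1     2     3     4     5     6     7     8     9    10
          3     1     0     0     1     0     0     1     0     0     1     0
          4     1     0     0     1     1     0     1     1     1     1     1
          5     1     0     0     1     1     1     1     1     2     2     2
          7     1     0     0     1     1     1     1     2     2     2     3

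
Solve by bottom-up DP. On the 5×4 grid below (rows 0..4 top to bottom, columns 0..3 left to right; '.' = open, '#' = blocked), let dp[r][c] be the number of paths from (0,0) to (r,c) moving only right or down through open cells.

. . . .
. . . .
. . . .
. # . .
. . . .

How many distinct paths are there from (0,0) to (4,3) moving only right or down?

r\c   0   1   2   3
  0   1   1   1   1
  1   1   2   3   4
  2   1   3   6  10
  3   1   0   6  16
  4   1   1   7  23

23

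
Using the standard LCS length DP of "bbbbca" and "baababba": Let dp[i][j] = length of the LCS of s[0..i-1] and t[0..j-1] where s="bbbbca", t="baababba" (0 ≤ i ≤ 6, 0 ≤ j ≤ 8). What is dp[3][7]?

   ''  b  a  a  b  a  b  b  a
''  0  0  0  0  0  0  0  0  0
 b  0  1  1  1  1  1  1  1  1
 b  0  1  1  1  2  2  2  2  2
 b  0  1  1  1  2  2  3  3  3
 b  0  1  1  1  2  2  3  4  4
 c  0  1  1  1  2  2  3  4  4
 a  0  1  2  2  2  3  3  4  5

3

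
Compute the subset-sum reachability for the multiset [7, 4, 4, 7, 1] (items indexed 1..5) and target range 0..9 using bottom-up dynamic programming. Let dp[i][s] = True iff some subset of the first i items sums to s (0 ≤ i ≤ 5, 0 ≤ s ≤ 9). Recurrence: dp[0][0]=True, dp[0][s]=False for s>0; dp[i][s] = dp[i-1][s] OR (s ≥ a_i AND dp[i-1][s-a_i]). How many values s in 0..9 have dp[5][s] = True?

7

i\s   0   1   2   3   4   5   6   7   8   9
  0   T   F   F   F   F   F   F   F   F   F
  1   T   F   F   F   F   F   F   T   F   F
  2   T   F   F   F   T   F   F   T   F   F
  3   T   F   F   F   T   F   F   T   T   F
  4   T   F   F   F   T   F   F   T   T   F
  5   T   T   F   F   T   T   F   T   T   T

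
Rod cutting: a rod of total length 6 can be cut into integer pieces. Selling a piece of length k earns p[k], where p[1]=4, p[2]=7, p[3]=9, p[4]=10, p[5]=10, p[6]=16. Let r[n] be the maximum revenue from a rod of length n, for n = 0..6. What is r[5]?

   n    0    1    2    3    4    5    6
r[n]    0    4    8   12   16   20   24

20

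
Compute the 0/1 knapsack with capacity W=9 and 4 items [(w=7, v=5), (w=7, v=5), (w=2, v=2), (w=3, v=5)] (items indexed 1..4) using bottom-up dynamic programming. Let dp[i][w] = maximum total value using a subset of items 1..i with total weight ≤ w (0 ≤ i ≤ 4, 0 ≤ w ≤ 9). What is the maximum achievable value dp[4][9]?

i\w   0   1   2   3   4   5   6   7   8   9
  0   0   0   0   0   0   0   0   0   0   0
  1   0   0   0   0   0   0   0   5   5   5
  2   0   0   0   0   0   0   0   5   5   5
  3   0   0   2   2   2   2   2   5   5   7
  4   0   0   2   5   5   7   7   7   7   7

7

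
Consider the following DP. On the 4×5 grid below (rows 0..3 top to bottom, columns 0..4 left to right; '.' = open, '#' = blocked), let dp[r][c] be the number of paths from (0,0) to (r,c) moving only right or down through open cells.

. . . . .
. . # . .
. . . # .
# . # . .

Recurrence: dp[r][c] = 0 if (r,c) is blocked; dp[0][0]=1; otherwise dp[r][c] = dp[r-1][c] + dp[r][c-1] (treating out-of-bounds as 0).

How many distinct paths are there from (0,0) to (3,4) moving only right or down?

2

r\c   0   1   2   3   4
  0   1   1   1   1   1
  1   1   2   0   1   2
  2   1   3   3   0   2
  3   0   3   0   0   2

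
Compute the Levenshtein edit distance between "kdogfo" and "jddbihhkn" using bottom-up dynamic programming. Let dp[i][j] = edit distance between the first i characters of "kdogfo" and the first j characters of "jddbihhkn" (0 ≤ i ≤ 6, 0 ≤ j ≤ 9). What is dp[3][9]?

8

   ''  j  d  d  b  i  h  h  k  n
''  0  1  2  3  4  5  6  7  8  9
 k  1  1  2  3  4  5  6  7  7  8
 d  2  2  1  2  3  4  5  6  7  8
 o  3  3  2  2  3  4  5  6  7  8
 g  4  4  3  3  3  4  5  6  7  8
 f  5  5  4  4  4  4  5  6  7  8
 o  6  6  5  5  5  5  5  6  7  8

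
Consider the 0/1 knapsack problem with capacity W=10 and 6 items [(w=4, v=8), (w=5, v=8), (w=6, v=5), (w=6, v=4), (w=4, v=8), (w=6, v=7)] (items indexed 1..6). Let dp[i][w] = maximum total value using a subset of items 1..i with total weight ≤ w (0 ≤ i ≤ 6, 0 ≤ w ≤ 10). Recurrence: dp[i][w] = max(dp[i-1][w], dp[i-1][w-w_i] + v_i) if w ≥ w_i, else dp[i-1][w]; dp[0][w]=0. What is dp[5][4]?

8

i\w   0   1   2   3   4   5   6   7   8   9  10
  0   0   0   0   0   0   0   0   0   0   0   0
  1   0   0   0   0   8   8   8   8   8   8   8
  2   0   0   0   0   8   8   8   8   8  16  16
  3   0   0   0   0   8   8   8   8   8  16  16
  4   0   0   0   0   8   8   8   8   8  16  16
  5   0   0   0   0   8   8   8   8  16  16  16
  6   0   0   0   0   8   8   8   8  16  16  16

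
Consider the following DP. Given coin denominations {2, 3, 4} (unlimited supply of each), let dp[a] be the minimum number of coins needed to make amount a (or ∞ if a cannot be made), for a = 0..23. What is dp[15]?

4

 a  0  1  2  3  4  5  6  7  8  9 10 11 12 13 14 15 16 17 18 19 20 21 22 23
dp  0  -  1  1  1  2  2  2  2  3  3  3  3  4  4  4  4  5  5  5  5  6  6  6
(- denotes ∞ / unreachable)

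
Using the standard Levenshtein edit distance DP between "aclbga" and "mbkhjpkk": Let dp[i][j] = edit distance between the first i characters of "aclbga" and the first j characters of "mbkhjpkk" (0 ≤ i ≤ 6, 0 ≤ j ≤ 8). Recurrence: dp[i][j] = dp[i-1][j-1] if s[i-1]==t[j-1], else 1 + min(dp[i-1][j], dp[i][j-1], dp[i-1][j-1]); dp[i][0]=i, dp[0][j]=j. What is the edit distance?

   ''  m  b  k  h  j  p  k  k
''  0  1  2  3  4  5  6  7  8
 a  1  1  2  3  4  5  6  7  8
 c  2  2  2  3  4  5  6  7  8
 l  3  3  3  3  4  5  6  7  8
 b  4  4  3  4  4  5  6  7  8
 g  5  5  4  4  5  5  6  7  8
 a  6  6  5  5  5  6  6  7  8

8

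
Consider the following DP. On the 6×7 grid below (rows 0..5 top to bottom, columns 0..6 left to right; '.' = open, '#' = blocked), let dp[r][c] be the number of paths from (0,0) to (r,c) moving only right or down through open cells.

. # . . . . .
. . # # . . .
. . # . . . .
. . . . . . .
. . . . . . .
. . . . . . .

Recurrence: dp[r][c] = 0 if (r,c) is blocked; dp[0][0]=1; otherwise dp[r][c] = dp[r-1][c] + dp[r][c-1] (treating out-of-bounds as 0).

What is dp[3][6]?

3

r\c   0   1   2   3   4   5   6
  0   1   0   0   0   0   0   0
  1   1   1   0   0   0   0   0
  2   1   2   0   0   0   0   0
  3   1   3   3   3   3   3   3
  4   1   4   7  10  13  16  19
  5   1   5  12  22  35  51  70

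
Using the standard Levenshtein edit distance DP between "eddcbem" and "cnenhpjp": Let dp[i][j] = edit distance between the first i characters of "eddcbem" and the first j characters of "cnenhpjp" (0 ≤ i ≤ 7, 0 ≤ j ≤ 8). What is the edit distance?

8

   ''  c  n  e  n  h  p  j  p
''  0  1  2  3  4  5  6  7  8
 e  1  1  2  2  3  4  5  6  7
 d  2  2  2  3  3  4  5  6  7
 d  3  3  3  3  4  4  5  6  7
 c  4  3  4  4  4  5  5  6  7
 b  5  4  4  5  5  5  6  6  7
 e  6  5  5  4  5  6  6  7  7
 m  7  6  6  5  5  6  7  7  8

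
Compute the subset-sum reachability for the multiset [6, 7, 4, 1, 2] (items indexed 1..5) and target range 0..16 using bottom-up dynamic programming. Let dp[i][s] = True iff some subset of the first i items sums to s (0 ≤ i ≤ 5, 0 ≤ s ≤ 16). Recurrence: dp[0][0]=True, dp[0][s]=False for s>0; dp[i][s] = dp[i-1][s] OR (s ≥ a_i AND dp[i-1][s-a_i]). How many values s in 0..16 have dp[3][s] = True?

7

i\s   0   1   2   3   4   5   6   7   8   9  10  11  12  13  14  15  16
  0   T   F   F   F   F   F   F   F   F   F   F   F   F   F   F   F   F
  1   T   F   F   F   F   F   T   F   F   F   F   F   F   F   F   F   F
  2   T   F   F   F   F   F   T   T   F   F   F   F   F   T   F   F   F
  3   T   F   F   F   T   F   T   T   F   F   T   T   F   T   F   F   F
  4   T   T   F   F   T   T   T   T   T   F   T   T   T   T   T   F   F
  5   T   T   T   T   T   T   T   T   T   T   T   T   T   T   T   T   T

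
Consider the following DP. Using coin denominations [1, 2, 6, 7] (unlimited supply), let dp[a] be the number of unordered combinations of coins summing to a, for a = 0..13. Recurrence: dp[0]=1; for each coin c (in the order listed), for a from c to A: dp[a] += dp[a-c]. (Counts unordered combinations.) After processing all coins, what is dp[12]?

after  coin     0     1     2     3     4     5     6     7     8     9    10    11    12    13
          1     1     1     1     1     1     1     1     1     1     1     1     1     1     1
          2     1     1     2     2     3     3     4     4     5     5     6     6     7     7
          6     1     1     2     2     3     3     5     5     7     7     9     9    12    12
          7     1     1     2     2     3     3     5     6     8     9    11    12    15    17

15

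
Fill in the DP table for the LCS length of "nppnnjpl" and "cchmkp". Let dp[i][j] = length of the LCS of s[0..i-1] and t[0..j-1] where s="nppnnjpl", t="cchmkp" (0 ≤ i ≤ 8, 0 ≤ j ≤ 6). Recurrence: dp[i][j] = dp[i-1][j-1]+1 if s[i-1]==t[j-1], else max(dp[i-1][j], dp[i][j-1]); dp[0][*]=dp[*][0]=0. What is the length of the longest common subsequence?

1

   ''  c  c  h  m  k  p
''  0  0  0  0  0  0  0
 n  0  0  0  0  0  0  0
 p  0  0  0  0  0  0  1
 p  0  0  0  0  0  0  1
 n  0  0  0  0  0  0  1
 n  0  0  0  0  0  0  1
 j  0  0  0  0  0  0  1
 p  0  0  0  0  0  0  1
 l  0  0  0  0  0  0  1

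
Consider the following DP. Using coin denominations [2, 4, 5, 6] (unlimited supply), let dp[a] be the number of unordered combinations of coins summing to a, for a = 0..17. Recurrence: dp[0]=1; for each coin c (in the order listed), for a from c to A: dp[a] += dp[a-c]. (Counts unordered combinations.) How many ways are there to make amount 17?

8

after  coin     0     1     2     3     4     5     6     7     8     9    10    11    12    13    14    15    16    17
          2     1     0     1     0     1     0     1     0     1     0     1     0     1     0     1     0     1     0
          4     1     0     1     0     2     0     2     0     3     0     3     0     4     0     4     0     5     0
          5     1     0     1     0     2     1     2     1     3     2     4     2     5     3     6     4     7     5
          6     1     0     1     0     2     1     3     1     4     2     6     3     8     4    10     6    13     8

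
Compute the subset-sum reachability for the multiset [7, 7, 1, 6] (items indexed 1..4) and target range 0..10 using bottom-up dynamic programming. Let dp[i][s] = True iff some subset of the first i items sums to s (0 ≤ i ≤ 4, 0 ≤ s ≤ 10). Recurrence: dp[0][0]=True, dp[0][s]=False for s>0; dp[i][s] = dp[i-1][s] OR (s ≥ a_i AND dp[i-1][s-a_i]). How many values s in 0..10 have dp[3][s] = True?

4

i\s   0   1   2   3   4   5   6   7   8   9  10
  0   T   F   F   F   F   F   F   F   F   F   F
  1   T   F   F   F   F   F   F   T   F   F   F
  2   T   F   F   F   F   F   F   T   F   F   F
  3   T   T   F   F   F   F   F   T   T   F   F
  4   T   T   F   F   F   F   T   T   T   F   F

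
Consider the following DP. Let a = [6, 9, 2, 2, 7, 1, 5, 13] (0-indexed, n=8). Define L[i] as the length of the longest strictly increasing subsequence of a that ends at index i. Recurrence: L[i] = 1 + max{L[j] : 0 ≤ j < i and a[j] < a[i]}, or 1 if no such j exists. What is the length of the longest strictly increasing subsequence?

3

   i    0    1    2    3    4    5    6    7
a[i]    6    9    2    2    7    1    5   13
L[i]    1    2    1    1    2    1    2    3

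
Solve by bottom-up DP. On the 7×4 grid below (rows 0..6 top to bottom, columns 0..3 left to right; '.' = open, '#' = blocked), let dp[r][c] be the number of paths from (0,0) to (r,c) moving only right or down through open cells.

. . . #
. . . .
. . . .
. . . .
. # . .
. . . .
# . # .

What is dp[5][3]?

r\c   0   1   2   3
  0   1   1   1   0
  1   1   2   3   3
  2   1   3   6   9
  3   1   4  10  19
  4   1   0  10  29
  5   1   1  11  40
  6   0   1   0  40

40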